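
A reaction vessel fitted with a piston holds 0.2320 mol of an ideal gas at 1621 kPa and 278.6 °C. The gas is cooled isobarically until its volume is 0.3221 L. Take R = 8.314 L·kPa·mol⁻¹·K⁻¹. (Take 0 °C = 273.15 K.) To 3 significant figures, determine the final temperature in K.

Convert: T₁ = 551.8 K.
From PV = nRT: V₁ = nRT₁/P₁ = 0.6565 L.
Isobaric, so V/T is constant: P₂ = P₁; T₂ = T₁·(V₂/V₁) = 270.7 K.

T₂ ≈ 271 K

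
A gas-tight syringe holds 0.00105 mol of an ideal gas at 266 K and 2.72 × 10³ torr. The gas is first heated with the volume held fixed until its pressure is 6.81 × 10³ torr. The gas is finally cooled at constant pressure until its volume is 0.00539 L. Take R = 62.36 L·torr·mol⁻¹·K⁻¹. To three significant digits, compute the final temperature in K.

T₃ ≈ 561 K

From PV = nRT: V₁ = nRT₁/P₁ = 0.006403 L.
Isochoric, so P/T is constant: V₂ = V₁; T₂ = T₁·(P₂/P₁) = 666.0 K.
P constant ⇒ V ∝ T: P₃ = P₂; T₃ = T₂·(V₃/V₂) = 560.6 K.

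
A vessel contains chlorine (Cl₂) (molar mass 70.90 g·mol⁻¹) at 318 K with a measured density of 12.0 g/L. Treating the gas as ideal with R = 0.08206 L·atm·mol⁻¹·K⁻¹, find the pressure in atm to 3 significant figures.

P ≈ 4.42 atm

ρ = PM/(RT) ⇒ P = ρRT/M = (12.0 × 0.08206 × 318.0) / 70.90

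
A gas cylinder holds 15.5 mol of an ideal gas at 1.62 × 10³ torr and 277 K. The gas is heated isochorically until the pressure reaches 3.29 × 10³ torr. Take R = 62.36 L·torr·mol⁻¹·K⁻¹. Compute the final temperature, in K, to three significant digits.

From PV = nRT: V₁ = nRT₁/P₁ = 165.3 L.
Isochoric, so P/T is constant: V₂ = V₁; T₂ = T₁·(P₂/P₁) = 562.5 K.

T₂ ≈ 563 K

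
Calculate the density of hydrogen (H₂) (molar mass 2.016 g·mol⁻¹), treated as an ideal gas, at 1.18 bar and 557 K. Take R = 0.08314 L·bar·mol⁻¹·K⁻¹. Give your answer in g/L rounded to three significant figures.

ρ ≈ 0.0514 g/L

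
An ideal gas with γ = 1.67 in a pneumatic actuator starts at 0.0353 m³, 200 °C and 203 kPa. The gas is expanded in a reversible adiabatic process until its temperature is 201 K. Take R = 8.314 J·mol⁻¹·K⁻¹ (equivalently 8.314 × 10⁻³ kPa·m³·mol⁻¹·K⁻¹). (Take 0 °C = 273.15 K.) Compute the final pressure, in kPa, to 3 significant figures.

Convert: T₁ = 473.1 K.
Reversible adiabatic, γ = 1.67: P₂ = P₁·(T₂/T₁)^(γ/(γ−1)) = 24.03 kPa; V₂ = V₁·(T₁/T₂)^(1/(γ−1)) = 0.1267 m³.

P₂ ≈ 24.0 kPa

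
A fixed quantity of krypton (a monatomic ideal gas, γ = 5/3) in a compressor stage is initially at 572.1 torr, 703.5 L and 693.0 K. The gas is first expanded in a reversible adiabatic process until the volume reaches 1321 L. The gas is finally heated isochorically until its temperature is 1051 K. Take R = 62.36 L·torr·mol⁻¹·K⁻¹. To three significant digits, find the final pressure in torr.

P₃ ≈ 462 torr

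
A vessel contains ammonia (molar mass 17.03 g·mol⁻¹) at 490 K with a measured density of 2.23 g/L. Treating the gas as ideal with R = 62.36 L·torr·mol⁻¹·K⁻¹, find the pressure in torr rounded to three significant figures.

P ≈ 4.00e+03 torr

ρ = PM/(RT) ⇒ P = ρRT/M = (2.23 × 62.36 × 490.0) / 17.03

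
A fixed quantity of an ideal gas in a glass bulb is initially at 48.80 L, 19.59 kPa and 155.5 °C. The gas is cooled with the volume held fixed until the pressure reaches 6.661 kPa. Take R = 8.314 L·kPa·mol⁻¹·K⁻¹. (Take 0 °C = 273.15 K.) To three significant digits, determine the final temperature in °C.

T₂ ≈ -127 °C

Convert: T₁ = 428.6 K.
Isochoric, so P/T is constant: V₂ = V₁; T₂ = T₁·(P₂/P₁) = 145.7 K.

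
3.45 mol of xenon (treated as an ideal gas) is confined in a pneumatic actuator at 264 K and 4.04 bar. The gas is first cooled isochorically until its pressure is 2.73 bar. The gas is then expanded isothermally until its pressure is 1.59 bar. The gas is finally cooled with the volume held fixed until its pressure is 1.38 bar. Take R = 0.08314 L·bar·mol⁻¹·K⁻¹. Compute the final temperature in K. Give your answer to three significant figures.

T₄ ≈ 155 K

From PV = nRT: V₁ = nRT₁/P₁ = 18.74 L.
Isochoric, so P/T is constant: V₂ = V₁; T₂ = T₁·(P₂/P₁) = 178.4 K.
T constant ⇒ Boyle's law P V = const: T₃ = T₂; V₃ = V₂·(P₂/P₃) = 32.18 L.
Isochoric, so P/T is constant: V₄ = V₃; T₄ = T₃·(P₄/P₃) = 154.8 K.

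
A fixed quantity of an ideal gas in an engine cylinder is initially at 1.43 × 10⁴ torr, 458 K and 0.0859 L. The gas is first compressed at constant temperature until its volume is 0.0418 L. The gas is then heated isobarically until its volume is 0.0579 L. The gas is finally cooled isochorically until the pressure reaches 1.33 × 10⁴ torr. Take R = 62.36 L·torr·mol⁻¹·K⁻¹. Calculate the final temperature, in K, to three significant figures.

T constant ⇒ Boyle's law P V = const: T₂ = T₁; P₂ = P₁·(V₁/V₂) = 2.939e+04 torr.
P constant ⇒ V ∝ T: P₃ = P₂; T₃ = T₂·(V₃/V₂) = 634.4 K.
Isochoric, so P/T is constant: V₄ = V₃; T₄ = T₃·(P₄/P₃) = 287.1 K.

T₄ ≈ 287 K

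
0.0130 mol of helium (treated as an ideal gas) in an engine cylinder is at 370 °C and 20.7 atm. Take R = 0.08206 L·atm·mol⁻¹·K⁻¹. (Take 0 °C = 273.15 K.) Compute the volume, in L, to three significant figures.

Convert: T = 643.15 K.
PV = nRT ⇒ V = nRT/P = (0.0130 × 0.08206 × 643.15) / 20.7

V ≈ 0.0331 L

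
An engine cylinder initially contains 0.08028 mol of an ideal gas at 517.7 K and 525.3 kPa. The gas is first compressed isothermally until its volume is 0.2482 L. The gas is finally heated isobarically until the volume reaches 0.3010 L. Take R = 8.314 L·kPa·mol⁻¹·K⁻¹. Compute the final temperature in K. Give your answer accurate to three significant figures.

T₃ ≈ 628 K

From PV = nRT: V₁ = nRT₁/P₁ = 0.6578 L.
T constant ⇒ Boyle's law P V = const: T₂ = T₁; P₂ = P₁·(V₁/V₂) = 1392 kPa.
P constant ⇒ V ∝ T: P₃ = P₂; T₃ = T₂·(V₃/V₂) = 627.8 K.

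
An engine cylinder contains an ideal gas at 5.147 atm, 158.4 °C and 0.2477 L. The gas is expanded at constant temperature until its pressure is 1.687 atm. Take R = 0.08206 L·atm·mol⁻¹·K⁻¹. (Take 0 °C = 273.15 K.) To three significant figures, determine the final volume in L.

V₂ ≈ 0.756 L

Convert: T₁ = 431.5 K.
Isothermal, so P V is constant: T₂ = T₁; V₂ = V₁·(P₁/P₂) = 0.7557 L.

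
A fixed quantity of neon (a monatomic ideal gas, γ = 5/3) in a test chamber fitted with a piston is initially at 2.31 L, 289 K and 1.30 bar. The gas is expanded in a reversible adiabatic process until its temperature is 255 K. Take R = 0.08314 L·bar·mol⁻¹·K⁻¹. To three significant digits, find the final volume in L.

Reversible adiabatic, γ = 5/3: P₂ = P₁·(T₂/T₁)^(γ/(γ−1)) = 0.9507 bar; V₂ = V₁·(T₁/T₂)^(1/(γ−1)) = 2.787 L.

V₂ ≈ 2.79 L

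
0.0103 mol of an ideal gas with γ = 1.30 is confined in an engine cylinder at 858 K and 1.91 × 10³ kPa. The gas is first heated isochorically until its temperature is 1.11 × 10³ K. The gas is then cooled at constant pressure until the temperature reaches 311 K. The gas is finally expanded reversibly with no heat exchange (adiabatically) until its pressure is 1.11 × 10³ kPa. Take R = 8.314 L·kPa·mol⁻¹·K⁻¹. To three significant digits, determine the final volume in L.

V₄ ≈ 0.0199 L

From PV = nRT: V₁ = nRT₁/P₁ = 0.03847 L.
Isochoric, so P/T is constant: V₂ = V₁; P₂ = P₁·(T₂/T₁) = 2471 kPa.
Isobaric, so V/T is constant: P₃ = P₂; V₃ = V₂·(T₃/T₂) = 0.01078 L.
Reversible adiabatic, γ = 1.30: T₄ = T₃·(P₄/P₃)^((γ−1)/γ) = 258.6 K; V₄ = V₃·(P₃/P₄)^(1/γ) = 0.01995 L.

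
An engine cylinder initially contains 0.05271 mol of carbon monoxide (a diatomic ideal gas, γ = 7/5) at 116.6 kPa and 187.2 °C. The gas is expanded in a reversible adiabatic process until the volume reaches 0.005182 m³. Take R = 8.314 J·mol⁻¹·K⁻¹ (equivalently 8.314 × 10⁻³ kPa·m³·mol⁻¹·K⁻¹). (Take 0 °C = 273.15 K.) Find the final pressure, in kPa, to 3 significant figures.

Convert: T₁ = 460.3 K.
From PV = nRT: V₁ = nRT₁/P₁ = 0.001730 m³.
Reversible adiabatic, γ = 7/5: T₂ = T₁·(V₁/V₂)^(γ−1) = 296.8 K; P₂ = P₁·(V₁/V₂)^γ = 25.10 kPa.

P₂ ≈ 25.1 kPa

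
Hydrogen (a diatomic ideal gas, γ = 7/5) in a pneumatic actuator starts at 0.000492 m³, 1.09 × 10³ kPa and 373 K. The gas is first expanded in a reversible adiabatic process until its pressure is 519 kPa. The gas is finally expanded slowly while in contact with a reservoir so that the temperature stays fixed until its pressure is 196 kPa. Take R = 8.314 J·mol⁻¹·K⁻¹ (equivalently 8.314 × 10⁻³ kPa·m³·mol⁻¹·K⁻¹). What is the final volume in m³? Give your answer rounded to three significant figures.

Adiabatic (γ = 7/5), T V^(γ−1) and P V^γ constant: T₂ = T₁·(P₂/P₁)^((γ−1)/γ) = 301.7 K; V₂ = V₁·(P₁/P₂)^(1/γ) = 0.0008359 m³.
T constant ⇒ Boyle's law P V = const: T₃ = T₂; V₃ = V₂·(P₂/P₃) = 0.002213 m³.

V₃ ≈ 0.00221 m³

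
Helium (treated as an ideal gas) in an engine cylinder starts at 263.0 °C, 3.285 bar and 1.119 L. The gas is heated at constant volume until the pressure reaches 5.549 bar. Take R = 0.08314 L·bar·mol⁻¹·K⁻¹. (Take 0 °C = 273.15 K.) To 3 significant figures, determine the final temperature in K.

T₂ ≈ 906 K

Convert: T₁ = 536.1 K.
Isochoric, so P/T is constant: V₂ = V₁; T₂ = T₁·(P₂/P₁) = 905.7 K.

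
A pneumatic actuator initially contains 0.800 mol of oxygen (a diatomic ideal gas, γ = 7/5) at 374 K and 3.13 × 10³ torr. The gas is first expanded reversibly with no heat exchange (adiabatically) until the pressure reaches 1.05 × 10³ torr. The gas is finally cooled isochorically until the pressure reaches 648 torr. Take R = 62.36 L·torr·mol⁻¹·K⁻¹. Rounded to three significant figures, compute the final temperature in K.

T₃ ≈ 169 K

From PV = nRT: V₁ = nRT₁/P₁ = 5.961 L.
Reversible adiabatic, γ = 7/5: T₂ = T₁·(P₂/P₁)^((γ−1)/γ) = 273.7 K; V₂ = V₁·(P₁/P₂)^(1/γ) = 13.01 L.
V constant ⇒ P ∝ T: V₃ = V₂; T₃ = T₂·(P₃/P₂) = 168.9 K.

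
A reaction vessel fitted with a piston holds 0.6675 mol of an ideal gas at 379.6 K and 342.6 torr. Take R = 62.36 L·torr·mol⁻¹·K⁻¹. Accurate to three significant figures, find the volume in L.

PV = nRT ⇒ V = nRT/P = (0.6675 × 62.36 × 379.6) / 342.6

V ≈ 46.1 L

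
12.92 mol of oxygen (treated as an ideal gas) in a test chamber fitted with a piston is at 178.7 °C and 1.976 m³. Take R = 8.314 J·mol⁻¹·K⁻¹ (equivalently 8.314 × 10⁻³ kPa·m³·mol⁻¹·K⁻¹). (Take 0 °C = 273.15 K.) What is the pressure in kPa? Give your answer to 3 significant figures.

Convert: T = 451.85 K.
PV = nRT ⇒ P = nRT/V = (12.92 × 8.314 × 10⁻³ × 451.85) / 1.976

P ≈ 24.6 kPa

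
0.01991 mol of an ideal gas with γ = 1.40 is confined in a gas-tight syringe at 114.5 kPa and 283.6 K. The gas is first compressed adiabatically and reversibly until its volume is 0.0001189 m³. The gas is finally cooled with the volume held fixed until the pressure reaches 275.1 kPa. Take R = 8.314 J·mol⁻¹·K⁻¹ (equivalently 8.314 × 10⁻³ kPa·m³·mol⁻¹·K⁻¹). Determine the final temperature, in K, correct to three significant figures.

From PV = nRT: V₁ = nRT₁/P₁ = 0.0004100 m³.
Adiabatic (γ = 1.40), T V^(γ−1) and P V^γ constant: T₂ = T₁·(V₁/V₂)^(γ−1) = 465.3 K; P₂ = P₁·(V₁/V₂)^γ = 647.8 kPa.
Isochoric, so P/T is constant: V₃ = V₂; T₃ = T₂·(P₃/P₂) = 197.6 K.

T₃ ≈ 198 K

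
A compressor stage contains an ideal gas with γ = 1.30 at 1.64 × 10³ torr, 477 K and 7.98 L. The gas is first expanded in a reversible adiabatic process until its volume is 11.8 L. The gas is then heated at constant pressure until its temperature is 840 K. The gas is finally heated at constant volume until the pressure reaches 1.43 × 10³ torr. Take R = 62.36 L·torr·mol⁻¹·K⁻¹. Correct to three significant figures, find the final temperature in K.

Adiabatic (γ = 1.30), T V^(γ−1) and P V^γ constant: T₂ = T₁·(V₁/V₂)^(γ−1) = 424.2 K; P₂ = P₁·(V₁/V₂)^γ = 986.3 torr.
P constant ⇒ V ∝ T: P₃ = P₂; V₃ = V₂·(T₃/T₂) = 23.37 L.
Isochoric, so P/T is constant: V₄ = V₃; T₄ = T₃·(P₄/P₃) = 1218 K.

T₄ ≈ 1.22e+03 K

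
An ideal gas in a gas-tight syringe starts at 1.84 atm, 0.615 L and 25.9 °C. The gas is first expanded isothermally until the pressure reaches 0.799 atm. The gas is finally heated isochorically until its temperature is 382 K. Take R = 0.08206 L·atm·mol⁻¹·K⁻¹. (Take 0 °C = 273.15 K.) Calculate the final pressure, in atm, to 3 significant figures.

P₃ ≈ 1.02 atm

Convert: T₁ = 299.0 K.
T constant ⇒ Boyle's law P V = const: T₂ = T₁; V₂ = V₁·(P₁/P₂) = 1.416 L.
Isochoric, so P/T is constant: V₃ = V₂; P₃ = P₂·(T₃/T₂) = 1.021 atm.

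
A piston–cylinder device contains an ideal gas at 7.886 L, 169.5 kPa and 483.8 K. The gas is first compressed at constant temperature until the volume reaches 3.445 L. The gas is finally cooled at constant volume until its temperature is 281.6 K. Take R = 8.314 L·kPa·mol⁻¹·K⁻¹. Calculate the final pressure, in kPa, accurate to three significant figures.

P₃ ≈ 226 kPa

Isothermal, so P V is constant: T₂ = T₁; P₂ = P₁·(V₁/V₂) = 388.0 kPa.
V constant ⇒ P ∝ T: V₃ = V₂; P₃ = P₂·(T₃/T₂) = 225.8 kPa.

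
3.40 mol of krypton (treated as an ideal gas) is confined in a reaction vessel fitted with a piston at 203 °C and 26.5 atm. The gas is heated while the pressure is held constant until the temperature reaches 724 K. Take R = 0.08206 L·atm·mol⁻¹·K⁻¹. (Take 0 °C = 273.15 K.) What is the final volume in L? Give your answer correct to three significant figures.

V₂ ≈ 7.62 L

Convert: T₁ = 476.1 K.
From PV = nRT: V₁ = nRT₁/P₁ = 5.013 L.
Isobaric, so V/T is constant: P₂ = P₁; V₂ = V₁·(T₂/T₁) = 7.623 L.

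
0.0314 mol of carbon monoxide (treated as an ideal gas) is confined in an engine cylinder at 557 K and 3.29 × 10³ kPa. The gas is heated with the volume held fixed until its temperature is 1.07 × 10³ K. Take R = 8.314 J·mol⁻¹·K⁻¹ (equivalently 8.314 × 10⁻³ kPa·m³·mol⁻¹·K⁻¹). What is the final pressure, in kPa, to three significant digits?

From PV = nRT: V₁ = nRT₁/P₁ = 4.420e-05 m³.
Isochoric, so P/T is constant: V₂ = V₁; P₂ = P₁·(T₂/T₁) = 6320 kPa.

P₂ ≈ 6.32e+03 kPa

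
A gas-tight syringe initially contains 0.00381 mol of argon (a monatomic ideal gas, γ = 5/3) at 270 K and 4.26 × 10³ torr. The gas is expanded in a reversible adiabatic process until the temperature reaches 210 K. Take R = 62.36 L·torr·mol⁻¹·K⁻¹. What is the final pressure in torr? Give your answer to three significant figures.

P₂ ≈ 2.27e+03 torr

From PV = nRT: V₁ = nRT₁/P₁ = 0.01506 L.
Adiabatic (γ = 5/3), T V^(γ−1) and P V^γ constant: P₂ = P₁·(T₂/T₁)^(γ/(γ−1)) = 2273 torr; V₂ = V₁·(T₁/T₂)^(1/(γ−1)) = 0.02195 L.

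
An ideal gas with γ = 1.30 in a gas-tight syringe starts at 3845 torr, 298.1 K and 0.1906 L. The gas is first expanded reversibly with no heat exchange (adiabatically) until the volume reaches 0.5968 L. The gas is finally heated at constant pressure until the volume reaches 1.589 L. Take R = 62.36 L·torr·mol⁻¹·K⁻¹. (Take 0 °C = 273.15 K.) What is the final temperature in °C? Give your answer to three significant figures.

T₃ ≈ 290 °C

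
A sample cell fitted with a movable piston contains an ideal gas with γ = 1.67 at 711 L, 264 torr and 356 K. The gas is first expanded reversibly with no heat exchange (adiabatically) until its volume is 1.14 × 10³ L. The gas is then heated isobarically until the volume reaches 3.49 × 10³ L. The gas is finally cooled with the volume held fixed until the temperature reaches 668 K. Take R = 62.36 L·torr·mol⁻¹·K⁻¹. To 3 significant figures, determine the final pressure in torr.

Adiabatic (γ = 1.67), T V^(γ−1) and P V^γ constant: T₂ = T₁·(V₁/V₂)^(γ−1) = 259.5 K; P₂ = P₁·(V₁/V₂)^γ = 120.0 torr.
Isobaric, so V/T is constant: P₃ = P₂; T₃ = T₂·(V₃/V₂) = 794.3 K.
Isochoric, so P/T is constant: V₄ = V₃; P₄ = P₃·(T₄/T₃) = 100.9 torr.

P₄ ≈ 101 torr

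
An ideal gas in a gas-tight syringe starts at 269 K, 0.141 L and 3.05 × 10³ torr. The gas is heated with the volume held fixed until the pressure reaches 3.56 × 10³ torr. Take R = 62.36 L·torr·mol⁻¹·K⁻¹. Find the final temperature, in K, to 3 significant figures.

T₂ ≈ 314 K

V constant ⇒ P ∝ T: V₂ = V₁; T₂ = T₁·(P₂/P₁) = 314.0 K.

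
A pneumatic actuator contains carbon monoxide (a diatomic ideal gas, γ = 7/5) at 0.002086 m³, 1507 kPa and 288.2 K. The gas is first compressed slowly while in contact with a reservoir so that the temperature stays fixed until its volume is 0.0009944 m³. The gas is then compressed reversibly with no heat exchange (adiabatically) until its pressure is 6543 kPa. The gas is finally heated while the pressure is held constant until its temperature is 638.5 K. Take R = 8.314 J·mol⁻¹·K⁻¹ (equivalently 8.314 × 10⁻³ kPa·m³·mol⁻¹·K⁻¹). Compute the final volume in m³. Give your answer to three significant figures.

V₄ ≈ 0.00106 m³

Isothermal, so P V is constant: T₂ = T₁; P₂ = P₁·(V₁/V₂) = 3161 kPa.
Adiabatic (γ = 7/5), T V^(γ−1) and P V^γ constant: T₃ = T₂·(P₃/P₂)^((γ−1)/γ) = 354.8 K; V₃ = V₂·(P₂/P₃)^(1/γ) = 0.0005914 m³.
Isobaric, so V/T is constant: P₄ = P₃; V₄ = V₃·(T₄/T₃) = 0.001064 m³.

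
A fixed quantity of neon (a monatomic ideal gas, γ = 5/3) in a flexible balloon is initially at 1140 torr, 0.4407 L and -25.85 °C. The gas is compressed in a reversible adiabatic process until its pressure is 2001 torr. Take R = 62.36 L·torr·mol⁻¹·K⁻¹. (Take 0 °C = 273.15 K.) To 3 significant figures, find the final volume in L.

V₂ ≈ 0.314 L

Convert: T₁ = 247.3 K.
Reversible adiabatic, γ = 5/3: T₂ = T₁·(P₂/P₁)^((γ−1)/γ) = 309.7 K; V₂ = V₁·(P₁/P₂)^(1/γ) = 0.3144 L.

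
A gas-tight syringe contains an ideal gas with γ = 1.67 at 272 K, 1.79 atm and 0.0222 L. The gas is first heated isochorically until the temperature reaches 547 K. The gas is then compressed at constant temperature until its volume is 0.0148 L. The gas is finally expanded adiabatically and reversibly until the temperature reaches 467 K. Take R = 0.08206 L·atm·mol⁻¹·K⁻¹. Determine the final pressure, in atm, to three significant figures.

Isochoric, so P/T is constant: V₂ = V₁; P₂ = P₁·(T₂/T₁) = 3.600 atm.
Isothermal, so P V is constant: T₃ = T₂; P₃ = P₂·(V₂/V₃) = 5.400 atm.
Reversible adiabatic, γ = 1.67: P₄ = P₃·(T₄/T₃)^(γ/(γ−1)) = 3.641 atm; V₄ = V₃·(T₃/T₄)^(1/(γ−1)) = 0.01874 L.

P₄ ≈ 3.64 atm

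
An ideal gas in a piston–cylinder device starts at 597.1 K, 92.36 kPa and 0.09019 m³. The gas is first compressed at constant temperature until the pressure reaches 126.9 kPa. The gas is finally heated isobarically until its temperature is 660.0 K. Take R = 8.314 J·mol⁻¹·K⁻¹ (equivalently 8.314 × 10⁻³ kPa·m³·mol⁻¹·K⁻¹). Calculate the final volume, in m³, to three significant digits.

V₃ ≈ 0.0726 m³

Isothermal, so P V is constant: T₂ = T₁; V₂ = V₁·(P₁/P₂) = 0.06564 m³.
P constant ⇒ V ∝ T: P₃ = P₂; V₃ = V₂·(T₃/T₂) = 0.07256 m³.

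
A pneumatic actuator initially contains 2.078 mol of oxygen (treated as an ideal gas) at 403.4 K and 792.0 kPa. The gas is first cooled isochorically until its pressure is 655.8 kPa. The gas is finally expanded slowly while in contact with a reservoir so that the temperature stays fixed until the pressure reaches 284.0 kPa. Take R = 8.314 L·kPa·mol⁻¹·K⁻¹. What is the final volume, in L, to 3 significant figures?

V₃ ≈ 20.3 L

From PV = nRT: V₁ = nRT₁/P₁ = 8.800 L.
Isochoric, so P/T is constant: V₂ = V₁; T₂ = T₁·(P₂/P₁) = 334.0 K.
T constant ⇒ Boyle's law P V = const: T₃ = T₂; V₃ = V₂·(P₂/P₃) = 20.32 L.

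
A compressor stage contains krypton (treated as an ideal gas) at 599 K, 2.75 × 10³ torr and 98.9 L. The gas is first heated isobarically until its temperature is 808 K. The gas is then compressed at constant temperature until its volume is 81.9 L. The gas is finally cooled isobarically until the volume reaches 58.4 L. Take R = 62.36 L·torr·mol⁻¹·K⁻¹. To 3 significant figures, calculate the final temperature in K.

T₄ ≈ 576 K

Isobaric, so V/T is constant: P₂ = P₁; V₂ = V₁·(T₂/T₁) = 133.4 L.
T constant ⇒ Boyle's law P V = const: T₃ = T₂; P₃ = P₂·(V₂/V₃) = 4480 torr.
P constant ⇒ V ∝ T: P₄ = P₃; T₄ = T₃·(V₄/V₃) = 576.2 K.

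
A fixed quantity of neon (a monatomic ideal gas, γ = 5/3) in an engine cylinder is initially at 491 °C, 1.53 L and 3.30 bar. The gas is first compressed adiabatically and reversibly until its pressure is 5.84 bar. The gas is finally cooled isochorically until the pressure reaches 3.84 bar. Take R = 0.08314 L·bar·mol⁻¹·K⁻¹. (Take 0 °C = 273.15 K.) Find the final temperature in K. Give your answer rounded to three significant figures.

Convert: T₁ = 764.1 K.
Reversible adiabatic, γ = 5/3: T₂ = T₁·(P₂/P₁)^((γ−1)/γ) = 960.1 K; V₂ = V₁·(P₁/P₂)^(1/γ) = 1.086 L.
Isochoric, so P/T is constant: V₃ = V₂; T₃ = T₂·(P₃/P₂) = 631.3 K.

T₃ ≈ 631 K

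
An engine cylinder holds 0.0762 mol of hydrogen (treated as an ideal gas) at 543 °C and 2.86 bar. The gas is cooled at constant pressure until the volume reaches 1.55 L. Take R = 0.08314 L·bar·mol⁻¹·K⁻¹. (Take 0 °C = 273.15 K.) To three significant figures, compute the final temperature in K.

Convert: T₁ = 816.1 K.
From PV = nRT: V₁ = nRT₁/P₁ = 1.808 L.
P constant ⇒ V ∝ T: P₂ = P₁; T₂ = T₁·(V₂/V₁) = 699.7 K.

T₂ ≈ 700 K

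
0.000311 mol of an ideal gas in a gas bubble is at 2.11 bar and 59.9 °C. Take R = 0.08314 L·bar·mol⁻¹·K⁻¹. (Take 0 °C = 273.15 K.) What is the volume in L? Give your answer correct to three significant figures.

V ≈ 0.00408 L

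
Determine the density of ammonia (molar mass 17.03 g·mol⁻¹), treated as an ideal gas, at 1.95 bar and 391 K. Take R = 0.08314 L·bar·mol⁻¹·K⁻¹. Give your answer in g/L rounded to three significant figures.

ρ ≈ 1.02 g/L

ρ = PM/(RT) = (1.95 × 17.03) / (0.08314 × 391.0)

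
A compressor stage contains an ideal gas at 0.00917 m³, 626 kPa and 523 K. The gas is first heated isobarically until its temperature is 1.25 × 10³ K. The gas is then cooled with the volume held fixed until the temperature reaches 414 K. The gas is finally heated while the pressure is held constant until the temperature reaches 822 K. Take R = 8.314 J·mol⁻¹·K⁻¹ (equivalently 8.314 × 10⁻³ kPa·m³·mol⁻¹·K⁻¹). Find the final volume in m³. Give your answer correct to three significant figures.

P constant ⇒ V ∝ T: P₂ = P₁; V₂ = V₁·(T₂/T₁) = 0.02192 m³.
V constant ⇒ P ∝ T: V₃ = V₂; P₃ = P₂·(T₃/T₂) = 207.3 kPa.
Isobaric, so V/T is constant: P₄ = P₃; V₄ = V₃·(T₄/T₃) = 0.04352 m³.

V₄ ≈ 0.0435 m³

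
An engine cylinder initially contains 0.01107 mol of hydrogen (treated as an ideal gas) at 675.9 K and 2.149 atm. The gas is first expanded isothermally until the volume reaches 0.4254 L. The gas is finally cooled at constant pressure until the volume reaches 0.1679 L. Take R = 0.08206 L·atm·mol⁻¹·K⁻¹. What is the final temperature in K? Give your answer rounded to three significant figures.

From PV = nRT: V₁ = nRT₁/P₁ = 0.2857 L.
Isothermal, so P V is constant: T₂ = T₁; P₂ = P₁·(V₁/V₂) = 1.443 atm.
P constant ⇒ V ∝ T: P₃ = P₂; T₃ = T₂·(V₃/V₂) = 266.8 K.

T₃ ≈ 267 K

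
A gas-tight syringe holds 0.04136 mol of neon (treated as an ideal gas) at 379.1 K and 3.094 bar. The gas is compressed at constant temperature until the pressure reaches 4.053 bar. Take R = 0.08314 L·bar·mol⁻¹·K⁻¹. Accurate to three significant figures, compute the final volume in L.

From PV = nRT: V₁ = nRT₁/P₁ = 0.4213 L.
Isothermal, so P V is constant: T₂ = T₁; V₂ = V₁·(P₁/P₂) = 0.3216 L.

V₂ ≈ 0.322 L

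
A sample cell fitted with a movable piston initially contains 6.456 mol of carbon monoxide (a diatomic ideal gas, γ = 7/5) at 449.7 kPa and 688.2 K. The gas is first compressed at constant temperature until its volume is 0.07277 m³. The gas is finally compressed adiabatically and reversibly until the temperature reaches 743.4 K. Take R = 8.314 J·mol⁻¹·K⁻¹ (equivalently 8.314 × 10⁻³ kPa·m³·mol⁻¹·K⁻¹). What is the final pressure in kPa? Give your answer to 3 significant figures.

P₃ ≈ 665 kPa

From PV = nRT: V₁ = nRT₁/P₁ = 0.08214 m³.
Isothermal, so P V is constant: T₂ = T₁; P₂ = P₁·(V₁/V₂) = 507.6 kPa.
Reversible adiabatic, γ = 7/5: P₃ = P₂·(T₃/T₂)^(γ/(γ−1)) = 665.0 kPa; V₃ = V₂·(T₂/T₃)^(1/(γ−1)) = 0.06000 m³.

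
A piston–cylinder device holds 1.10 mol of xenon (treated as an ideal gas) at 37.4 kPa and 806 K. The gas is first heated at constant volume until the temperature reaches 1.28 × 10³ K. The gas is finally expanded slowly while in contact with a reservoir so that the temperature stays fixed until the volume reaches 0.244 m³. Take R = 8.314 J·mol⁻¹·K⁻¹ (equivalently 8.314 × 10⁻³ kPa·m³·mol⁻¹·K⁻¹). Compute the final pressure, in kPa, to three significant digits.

From PV = nRT: V₁ = nRT₁/P₁ = 0.1971 m³.
Isochoric, so P/T is constant: V₂ = V₁; P₂ = P₁·(T₂/T₁) = 59.39 kPa.
T constant ⇒ Boyle's law P V = const: T₃ = T₂; P₃ = P₂·(V₂/V₃) = 47.98 kPa.

P₃ ≈ 48.0 kPa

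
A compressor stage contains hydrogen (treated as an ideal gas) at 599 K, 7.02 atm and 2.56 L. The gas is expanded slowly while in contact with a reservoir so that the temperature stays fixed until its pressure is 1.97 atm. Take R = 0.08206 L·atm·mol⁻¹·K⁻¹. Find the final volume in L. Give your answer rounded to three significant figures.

V₂ ≈ 9.12 L

Isothermal, so P V is constant: T₂ = T₁; V₂ = V₁·(P₁/P₂) = 9.122 L.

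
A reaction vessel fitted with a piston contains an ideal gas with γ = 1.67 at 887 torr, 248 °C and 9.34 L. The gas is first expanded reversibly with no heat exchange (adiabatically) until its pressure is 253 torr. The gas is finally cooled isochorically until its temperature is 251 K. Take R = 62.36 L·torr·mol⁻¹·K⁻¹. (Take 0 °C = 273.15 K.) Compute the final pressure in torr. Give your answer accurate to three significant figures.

Convert: T₁ = 521.1 K.
Reversible adiabatic, γ = 1.67: T₂ = T₁·(P₂/P₁)^((γ−1)/γ) = 315.1 K; V₂ = V₁·(P₁/P₂)^(1/γ) = 19.80 L.
V constant ⇒ P ∝ T: V₃ = V₂; P₃ = P₂·(T₃/T₂) = 201.6 torr.

P₃ ≈ 202 torr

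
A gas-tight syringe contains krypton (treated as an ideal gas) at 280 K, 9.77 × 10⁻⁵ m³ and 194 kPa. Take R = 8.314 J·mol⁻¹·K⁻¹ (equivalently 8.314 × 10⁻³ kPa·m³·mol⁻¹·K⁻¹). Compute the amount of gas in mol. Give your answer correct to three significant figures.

PV = nRT ⇒ n = PV/(RT) = (194 × 9.77e-05) / (8.314 × 10⁻³ × 280)

n ≈ 0.00814 mol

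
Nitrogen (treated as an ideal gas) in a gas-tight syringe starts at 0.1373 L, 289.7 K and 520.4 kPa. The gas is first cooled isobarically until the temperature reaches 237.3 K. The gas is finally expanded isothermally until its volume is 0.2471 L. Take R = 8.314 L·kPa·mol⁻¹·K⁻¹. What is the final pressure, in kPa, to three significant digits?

P₃ ≈ 237 kPa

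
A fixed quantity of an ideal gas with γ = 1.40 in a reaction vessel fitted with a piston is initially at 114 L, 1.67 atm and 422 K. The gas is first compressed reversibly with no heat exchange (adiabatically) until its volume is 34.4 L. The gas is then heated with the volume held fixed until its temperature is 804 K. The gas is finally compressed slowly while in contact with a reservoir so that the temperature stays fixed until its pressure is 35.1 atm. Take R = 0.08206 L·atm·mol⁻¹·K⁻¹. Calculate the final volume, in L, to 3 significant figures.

Adiabatic (γ = 1.40), T V^(γ−1) and P V^γ constant: T₂ = T₁·(V₁/V₂)^(γ−1) = 681.5 K; P₂ = P₁·(V₁/V₂)^γ = 8.937 atm.
Isochoric, so P/T is constant: V₃ = V₂; P₃ = P₂·(T₃/T₂) = 10.54 atm.
T constant ⇒ Boyle's law P V = const: T₄ = T₃; V₄ = V₃·(P₃/P₄) = 10.33 L.

V₄ ≈ 10.3 L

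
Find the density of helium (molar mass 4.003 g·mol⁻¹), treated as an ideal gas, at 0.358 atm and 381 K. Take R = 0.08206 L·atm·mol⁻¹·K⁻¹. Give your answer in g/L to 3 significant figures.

ρ ≈ 0.0458 g/L

ρ = PM/(RT) = (0.358 × 4.003) / (0.08206 × 381.0)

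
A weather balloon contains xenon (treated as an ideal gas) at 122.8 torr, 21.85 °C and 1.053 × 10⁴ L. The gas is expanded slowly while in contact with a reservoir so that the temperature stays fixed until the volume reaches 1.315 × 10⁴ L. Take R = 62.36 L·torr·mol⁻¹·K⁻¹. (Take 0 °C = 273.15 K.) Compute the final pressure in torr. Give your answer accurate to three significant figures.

P₂ ≈ 98.3 torr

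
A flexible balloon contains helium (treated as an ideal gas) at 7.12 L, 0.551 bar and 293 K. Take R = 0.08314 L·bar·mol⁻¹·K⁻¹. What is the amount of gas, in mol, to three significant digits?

n ≈ 0.161 mol

PV = nRT ⇒ n = PV/(RT) = (0.551 × 7.12) / (0.08314 × 293)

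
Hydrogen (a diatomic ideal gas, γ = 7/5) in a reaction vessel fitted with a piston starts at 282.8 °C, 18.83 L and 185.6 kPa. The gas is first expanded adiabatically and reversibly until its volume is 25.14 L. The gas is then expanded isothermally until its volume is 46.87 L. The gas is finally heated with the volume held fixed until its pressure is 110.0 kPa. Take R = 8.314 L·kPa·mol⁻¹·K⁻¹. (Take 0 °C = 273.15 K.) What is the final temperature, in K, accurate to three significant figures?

Convert: T₁ = 556.0 K.
Reversible adiabatic, γ = 7/5: T₂ = T₁·(V₁/V₂)^(γ−1) = 495.3 K; P₂ = P₁·(V₁/V₂)^γ = 123.8 kPa.
T constant ⇒ Boyle's law P V = const: T₃ = T₂; P₃ = P₂·(V₂/V₃) = 66.42 kPa.
Isochoric, so P/T is constant: V₄ = V₃; T₄ = T₃·(P₄/P₃) = 820.2 K.

T₄ ≈ 820 K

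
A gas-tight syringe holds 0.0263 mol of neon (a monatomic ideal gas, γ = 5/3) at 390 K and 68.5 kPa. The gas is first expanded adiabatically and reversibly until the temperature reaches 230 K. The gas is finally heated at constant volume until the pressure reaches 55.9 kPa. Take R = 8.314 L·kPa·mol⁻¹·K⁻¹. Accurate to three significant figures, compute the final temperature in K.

From PV = nRT: V₁ = nRT₁/P₁ = 1.245 L.
Reversible adiabatic, γ = 5/3: P₂ = P₁·(T₂/T₁)^(γ/(γ−1)) = 18.30 kPa; V₂ = V₁·(T₁/T₂)^(1/(γ−1)) = 2.749 L.
Isochoric, so P/T is constant: V₃ = V₂; T₃ = T₂·(P₃/P₂) = 702.7 K.

T₃ ≈ 703 K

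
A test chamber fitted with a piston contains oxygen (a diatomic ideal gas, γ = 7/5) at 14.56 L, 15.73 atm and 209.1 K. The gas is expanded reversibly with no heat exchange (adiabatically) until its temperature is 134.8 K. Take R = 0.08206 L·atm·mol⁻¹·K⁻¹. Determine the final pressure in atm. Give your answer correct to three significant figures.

P₂ ≈ 3.38 atm

Reversible adiabatic, γ = 7/5: P₂ = P₁·(T₂/T₁)^(γ/(γ−1)) = 3.384 atm; V₂ = V₁·(T₁/T₂)^(1/(γ−1)) = 43.63 L.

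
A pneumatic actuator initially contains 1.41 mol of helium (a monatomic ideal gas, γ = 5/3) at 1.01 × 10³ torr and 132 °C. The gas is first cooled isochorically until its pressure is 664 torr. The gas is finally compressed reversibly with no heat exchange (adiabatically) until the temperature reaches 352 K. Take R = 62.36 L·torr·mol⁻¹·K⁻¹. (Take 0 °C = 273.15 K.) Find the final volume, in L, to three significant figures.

V₃ ≈ 23.2 L

Convert: T₁ = 405.1 K.
From PV = nRT: V₁ = nRT₁/P₁ = 35.27 L.
V constant ⇒ P ∝ T: V₂ = V₁; T₂ = T₁·(P₂/P₁) = 266.4 K.
Reversible adiabatic, γ = 5/3: P₃ = P₂·(T₃/T₂)^(γ/(γ−1)) = 1333 torr; V₃ = V₂·(T₂/T₃)^(1/(γ−1)) = 23.22 L.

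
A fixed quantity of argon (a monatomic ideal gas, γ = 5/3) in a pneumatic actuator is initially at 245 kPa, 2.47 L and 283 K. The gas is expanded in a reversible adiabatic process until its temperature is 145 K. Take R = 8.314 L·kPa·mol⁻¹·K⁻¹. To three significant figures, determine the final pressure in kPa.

P₂ ≈ 46.0 kPa

Adiabatic (γ = 5/3), T V^(γ−1) and P V^γ constant: P₂ = P₁·(T₂/T₁)^(γ/(γ−1)) = 46.04 kPa; V₂ = V₁·(T₁/T₂)^(1/(γ−1)) = 6.735 L.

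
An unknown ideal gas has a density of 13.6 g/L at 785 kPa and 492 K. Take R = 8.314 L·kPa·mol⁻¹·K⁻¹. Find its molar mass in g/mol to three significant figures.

M ≈ 70.9 g/mol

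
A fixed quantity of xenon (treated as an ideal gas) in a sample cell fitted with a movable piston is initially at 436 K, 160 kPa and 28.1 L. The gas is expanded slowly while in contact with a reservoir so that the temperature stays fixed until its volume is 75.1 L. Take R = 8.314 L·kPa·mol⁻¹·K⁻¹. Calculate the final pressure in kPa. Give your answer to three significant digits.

P₂ ≈ 59.9 kPa

Isothermal, so P V is constant: T₂ = T₁; P₂ = P₁·(V₁/V₂) = 59.87 kPa.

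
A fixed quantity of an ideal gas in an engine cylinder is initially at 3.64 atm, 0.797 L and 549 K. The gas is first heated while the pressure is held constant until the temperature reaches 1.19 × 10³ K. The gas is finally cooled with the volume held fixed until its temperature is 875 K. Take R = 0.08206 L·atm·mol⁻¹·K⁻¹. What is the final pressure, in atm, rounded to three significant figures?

P₃ ≈ 2.68 atm

Isobaric, so V/T is constant: P₂ = P₁; V₂ = V₁·(T₂/T₁) = 1.728 L.
Isochoric, so P/T is constant: V₃ = V₂; P₃ = P₂·(T₃/T₂) = 2.676 atm.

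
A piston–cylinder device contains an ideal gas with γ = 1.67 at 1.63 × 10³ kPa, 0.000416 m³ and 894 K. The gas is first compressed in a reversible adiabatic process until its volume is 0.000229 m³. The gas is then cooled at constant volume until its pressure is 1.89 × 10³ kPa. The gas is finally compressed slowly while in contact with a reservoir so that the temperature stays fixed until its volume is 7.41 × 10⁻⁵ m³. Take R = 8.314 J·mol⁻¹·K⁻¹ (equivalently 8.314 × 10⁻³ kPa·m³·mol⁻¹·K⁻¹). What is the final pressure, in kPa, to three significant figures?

Reversible adiabatic, γ = 1.67: T₂ = T₁·(V₁/V₂)^(γ−1) = 1334 K; P₂ = P₁·(V₁/V₂)^γ = 4417 kPa.
V constant ⇒ P ∝ T: V₃ = V₂; T₃ = T₂·(P₃/P₂) = 570.6 K.
T constant ⇒ Boyle's law P V = const: T₄ = T₃; P₄ = P₃·(V₃/V₄) = 5841 kPa.

P₄ ≈ 5.84e+03 kPa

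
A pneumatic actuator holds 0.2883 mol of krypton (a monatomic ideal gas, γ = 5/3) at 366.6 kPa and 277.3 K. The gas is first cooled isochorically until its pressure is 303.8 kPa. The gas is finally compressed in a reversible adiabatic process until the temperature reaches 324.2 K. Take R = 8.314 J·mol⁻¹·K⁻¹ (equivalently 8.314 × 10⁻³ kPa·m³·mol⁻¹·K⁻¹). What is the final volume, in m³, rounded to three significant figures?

V₃ ≈ 0.00108 m³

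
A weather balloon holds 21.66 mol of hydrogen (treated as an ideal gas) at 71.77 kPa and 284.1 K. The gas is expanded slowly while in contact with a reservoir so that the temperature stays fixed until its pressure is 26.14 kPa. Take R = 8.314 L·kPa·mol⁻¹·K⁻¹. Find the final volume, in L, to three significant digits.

V₂ ≈ 1.96e+03 L

From PV = nRT: V₁ = nRT₁/P₁ = 712.8 L.
Isothermal, so P V is constant: T₂ = T₁; V₂ = V₁·(P₁/P₂) = 1957 L.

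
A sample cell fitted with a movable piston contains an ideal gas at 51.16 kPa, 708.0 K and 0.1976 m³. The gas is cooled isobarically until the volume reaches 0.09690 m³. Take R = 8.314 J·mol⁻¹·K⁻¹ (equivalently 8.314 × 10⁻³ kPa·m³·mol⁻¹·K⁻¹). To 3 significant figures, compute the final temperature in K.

Isobaric, so V/T is constant: P₂ = P₁; T₂ = T₁·(V₂/V₁) = 347.2 K.

T₂ ≈ 347 K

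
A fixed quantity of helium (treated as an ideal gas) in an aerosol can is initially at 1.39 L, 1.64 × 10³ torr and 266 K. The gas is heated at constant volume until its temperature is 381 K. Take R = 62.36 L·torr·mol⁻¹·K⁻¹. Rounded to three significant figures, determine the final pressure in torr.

P₂ ≈ 2.35e+03 torr

V constant ⇒ P ∝ T: V₂ = V₁; P₂ = P₁·(T₂/T₁) = 2349 torr.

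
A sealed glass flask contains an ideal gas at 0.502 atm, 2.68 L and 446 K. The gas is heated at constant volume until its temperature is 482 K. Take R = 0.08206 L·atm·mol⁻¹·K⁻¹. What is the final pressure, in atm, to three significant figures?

P₂ ≈ 0.543 atm

Isochoric, so P/T is constant: V₂ = V₁; P₂ = P₁·(T₂/T₁) = 0.5425 atm.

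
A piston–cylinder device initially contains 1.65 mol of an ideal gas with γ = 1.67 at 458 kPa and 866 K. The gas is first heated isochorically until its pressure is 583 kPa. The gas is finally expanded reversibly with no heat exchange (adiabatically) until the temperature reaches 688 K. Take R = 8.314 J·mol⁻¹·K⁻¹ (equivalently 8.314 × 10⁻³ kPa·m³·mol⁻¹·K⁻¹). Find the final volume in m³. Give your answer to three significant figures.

V₃ ≈ 0.0524 m³

From PV = nRT: V₁ = nRT₁/P₁ = 0.02594 m³.
Isochoric, so P/T is constant: V₂ = V₁; T₂ = T₁·(P₂/P₁) = 1102 K.
Reversible adiabatic, γ = 1.67: P₃ = P₂·(T₃/T₂)^(γ/(γ−1)) = 180.0 kPa; V₃ = V₂·(T₂/T₃)^(1/(γ−1)) = 0.05242 m³.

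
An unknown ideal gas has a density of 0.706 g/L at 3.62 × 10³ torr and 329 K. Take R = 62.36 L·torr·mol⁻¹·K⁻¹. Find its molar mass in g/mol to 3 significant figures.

ρ = PM/(RT) ⇒ M = ρRT/P = (0.706 × 62.36 × 329.0) / 3.62e+03

M ≈ 4.00 g/mol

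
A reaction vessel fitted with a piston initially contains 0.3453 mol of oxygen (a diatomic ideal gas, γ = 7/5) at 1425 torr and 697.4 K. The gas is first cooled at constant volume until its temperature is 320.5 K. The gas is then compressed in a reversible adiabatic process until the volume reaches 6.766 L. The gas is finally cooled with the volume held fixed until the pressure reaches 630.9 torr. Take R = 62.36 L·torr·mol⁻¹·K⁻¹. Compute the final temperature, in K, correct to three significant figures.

T₄ ≈ 198 K

From PV = nRT: V₁ = nRT₁/P₁ = 10.54 L.
Isochoric, so P/T is constant: V₂ = V₁; P₂ = P₁·(T₂/T₁) = 654.9 torr.
Reversible adiabatic, γ = 7/5: T₃ = T₂·(V₂/V₃)^(γ−1) = 382.7 K; P₃ = P₂·(V₂/V₃)^γ = 1218 torr.
V constant ⇒ P ∝ T: V₄ = V₃; T₄ = T₃·(P₄/P₃) = 198.2 K.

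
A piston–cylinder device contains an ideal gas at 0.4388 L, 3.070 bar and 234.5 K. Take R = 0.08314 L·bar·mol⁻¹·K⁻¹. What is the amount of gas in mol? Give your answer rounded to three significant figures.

n ≈ 0.0691 mol

PV = nRT ⇒ n = PV/(RT) = (3.070 × 0.4388) / (0.08314 × 234.5)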